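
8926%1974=1030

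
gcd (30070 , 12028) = 6014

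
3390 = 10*339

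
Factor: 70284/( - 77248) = - 17571/19312 = - 2^( - 4 )*3^1*17^ (- 1)*71^( - 1 )*5857^1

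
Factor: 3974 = 2^1 * 1987^1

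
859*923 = 792857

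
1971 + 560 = 2531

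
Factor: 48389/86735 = 53/95=5^( - 1 )*19^(  -  1 )*53^1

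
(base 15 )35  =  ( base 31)1j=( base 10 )50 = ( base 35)1f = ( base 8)62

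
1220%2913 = 1220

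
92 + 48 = 140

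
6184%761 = 96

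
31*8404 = 260524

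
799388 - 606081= 193307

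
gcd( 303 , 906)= 3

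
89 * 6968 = 620152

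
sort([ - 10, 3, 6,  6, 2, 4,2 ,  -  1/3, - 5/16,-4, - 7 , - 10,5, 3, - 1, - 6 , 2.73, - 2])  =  [ - 10, - 10, - 7,-6,- 4, -2, - 1,-1/3, - 5/16,  2,2, 2.73, 3,  3,  4, 5, 6,  6] 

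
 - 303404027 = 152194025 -455598052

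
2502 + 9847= 12349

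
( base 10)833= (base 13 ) 4c1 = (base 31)qr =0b1101000001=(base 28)11L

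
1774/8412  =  887/4206 = 0.21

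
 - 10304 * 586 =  -6038144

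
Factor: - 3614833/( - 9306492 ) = 2^( - 2) * 3^( - 1) * 13^( -3)*353^ ( - 1)*3614833^1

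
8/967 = 8/967= 0.01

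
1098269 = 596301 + 501968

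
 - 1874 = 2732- 4606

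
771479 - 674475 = 97004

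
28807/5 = 28807/5=5761.40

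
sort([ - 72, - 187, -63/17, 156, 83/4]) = [ - 187, - 72, - 63/17, 83/4, 156]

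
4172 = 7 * 596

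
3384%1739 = 1645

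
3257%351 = 98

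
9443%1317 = 224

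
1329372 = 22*60426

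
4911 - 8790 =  - 3879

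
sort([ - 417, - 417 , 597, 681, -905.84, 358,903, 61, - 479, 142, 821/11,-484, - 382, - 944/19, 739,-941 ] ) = [ - 941 , - 905.84, -484,  -  479, - 417, - 417, - 382, - 944/19, 61, 821/11,142 , 358,597, 681 , 739, 903] 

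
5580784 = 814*6856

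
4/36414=2/18207  =  0.00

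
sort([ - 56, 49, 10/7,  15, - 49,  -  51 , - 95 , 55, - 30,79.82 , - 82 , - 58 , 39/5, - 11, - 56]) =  [  -  95, - 82 , - 58 , - 56, - 56, - 51,-49, - 30, - 11, 10/7, 39/5, 15, 49,  55,79.82]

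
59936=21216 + 38720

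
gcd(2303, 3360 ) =7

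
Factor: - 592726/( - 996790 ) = 296363/498395= 5^( - 1) * 99679^( - 1)*296363^1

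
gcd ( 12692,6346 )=6346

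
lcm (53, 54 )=2862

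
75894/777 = 97+ 25/37=97.68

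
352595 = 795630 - 443035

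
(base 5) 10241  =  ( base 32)lo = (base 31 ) ME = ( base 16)2b8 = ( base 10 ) 696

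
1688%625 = 438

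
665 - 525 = 140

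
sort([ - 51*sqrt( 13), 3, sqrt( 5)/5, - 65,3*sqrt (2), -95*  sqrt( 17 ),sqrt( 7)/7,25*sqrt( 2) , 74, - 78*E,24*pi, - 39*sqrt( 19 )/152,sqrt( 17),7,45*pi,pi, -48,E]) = [ - 95*sqrt( 17),-78*E,-51 * sqrt ( 13), - 65, - 48, - 39*sqrt( 19)/152,sqrt (7 ) /7, sqrt( 5 ) /5,  E, 3,pi,sqrt( 17),3*sqrt( 2 ),7,25*sqrt( 2 ),  74, 24 * pi,  45*pi] 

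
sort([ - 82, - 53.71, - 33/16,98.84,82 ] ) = [ - 82, - 53.71, - 33/16, 82, 98.84 ] 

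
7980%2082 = 1734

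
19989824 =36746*544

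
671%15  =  11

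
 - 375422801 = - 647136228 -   -  271713427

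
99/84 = 33/28= 1.18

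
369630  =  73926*5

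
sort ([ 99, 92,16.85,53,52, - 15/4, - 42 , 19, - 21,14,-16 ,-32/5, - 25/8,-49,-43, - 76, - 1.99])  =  [ - 76, - 49,-43, - 42, - 21,-16, - 32/5, - 15/4,  -  25/8, - 1.99,  14,16.85, 19,52, 53, 92, 99]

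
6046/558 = 10 + 233/279 = 10.84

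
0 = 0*11949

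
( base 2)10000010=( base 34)3S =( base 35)3P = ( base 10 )130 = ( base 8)202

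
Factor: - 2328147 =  - 3^2*167^1 * 1549^1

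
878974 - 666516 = 212458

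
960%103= 33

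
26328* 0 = 0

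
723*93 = 67239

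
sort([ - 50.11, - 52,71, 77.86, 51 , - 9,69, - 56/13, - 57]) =[ - 57, - 52,-50.11, -9,- 56/13,51,69,71, 77.86]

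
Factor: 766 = 2^1*383^1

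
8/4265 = 8/4265 = 0.00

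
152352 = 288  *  529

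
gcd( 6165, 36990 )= 6165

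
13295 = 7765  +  5530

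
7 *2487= 17409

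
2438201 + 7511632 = 9949833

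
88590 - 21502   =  67088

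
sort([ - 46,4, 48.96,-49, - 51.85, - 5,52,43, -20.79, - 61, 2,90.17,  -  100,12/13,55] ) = [ -100, - 61,-51.85, - 49, - 46, - 20.79, - 5, 12/13,2,  4 , 43, 48.96, 52, 55,90.17] 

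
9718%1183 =254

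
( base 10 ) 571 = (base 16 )23b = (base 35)GB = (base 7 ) 1444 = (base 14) 2CB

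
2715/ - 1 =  - 2715  +  0/1 = - 2715.00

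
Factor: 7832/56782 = 4/29 = 2^2* 29^ ( -1 ) 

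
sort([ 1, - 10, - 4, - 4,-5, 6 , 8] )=[ - 10,-5,-4, - 4, 1 , 6,8]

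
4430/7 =632 + 6/7 = 632.86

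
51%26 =25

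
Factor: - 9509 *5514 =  - 52432626 = - 2^1*3^1*37^1 * 257^1 * 919^1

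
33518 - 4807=28711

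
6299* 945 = 5952555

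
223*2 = 446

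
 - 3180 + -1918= - 5098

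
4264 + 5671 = 9935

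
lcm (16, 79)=1264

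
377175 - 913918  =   - 536743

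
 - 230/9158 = -115/4579 = -  0.03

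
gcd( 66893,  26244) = 1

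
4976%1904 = 1168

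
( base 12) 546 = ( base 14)3d4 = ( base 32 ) O6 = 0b1100000110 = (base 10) 774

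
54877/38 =1444 + 5/38 = 1444.13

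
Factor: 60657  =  3^1 *20219^1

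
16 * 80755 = 1292080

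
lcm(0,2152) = 0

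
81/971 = 81/971 = 0.08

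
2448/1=2448 = 2448.00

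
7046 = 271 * 26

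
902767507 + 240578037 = 1143345544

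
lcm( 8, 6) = 24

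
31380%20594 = 10786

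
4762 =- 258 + 5020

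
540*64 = 34560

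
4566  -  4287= 279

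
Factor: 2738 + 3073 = 5811  =  3^1*13^1*149^1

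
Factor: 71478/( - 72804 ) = - 11913/12134 = - 2^( - 1)*3^1*11^1 * 19^2*6067^(-1 )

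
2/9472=1/4736=0.00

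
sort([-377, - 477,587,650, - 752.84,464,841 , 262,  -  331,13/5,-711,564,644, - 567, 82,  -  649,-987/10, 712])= [ - 752.84, - 711, - 649,  -  567, - 477,  -  377, - 331 , - 987/10,  13/5, 82,262,  464, 564,587, 644,650 , 712,841 ]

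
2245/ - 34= - 67 + 33/34 = - 66.03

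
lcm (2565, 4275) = 12825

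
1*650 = 650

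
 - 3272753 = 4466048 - 7738801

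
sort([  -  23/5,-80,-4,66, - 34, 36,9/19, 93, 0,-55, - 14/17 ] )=[-80,-55, - 34, - 23/5, - 4,-14/17, 0, 9/19,36, 66,93] 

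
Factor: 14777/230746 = 2^ ( - 1 )*7^1*113^(-1)*1021^( -1 )*2111^1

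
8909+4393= 13302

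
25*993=24825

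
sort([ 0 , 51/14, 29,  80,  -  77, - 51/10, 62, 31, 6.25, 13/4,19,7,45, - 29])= [ - 77, - 29, - 51/10,0, 13/4, 51/14,  6.25, 7 , 19, 29 , 31, 45, 62, 80 ] 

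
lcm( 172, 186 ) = 15996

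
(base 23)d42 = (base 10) 6971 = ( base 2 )1101100111011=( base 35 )5O6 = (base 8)15473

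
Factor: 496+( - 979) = -3^1*7^1*23^1 = -483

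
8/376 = 1/47=0.02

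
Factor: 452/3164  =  7^ ( -1) = 1/7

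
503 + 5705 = 6208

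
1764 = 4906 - 3142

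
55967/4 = 55967/4 =13991.75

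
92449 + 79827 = 172276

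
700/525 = 1+1/3 = 1.33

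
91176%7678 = 6718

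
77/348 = 77/348 =0.22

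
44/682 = 2/31 = 0.06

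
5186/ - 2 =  - 2593/1 = - 2593.00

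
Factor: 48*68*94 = 2^7*3^1*17^1*47^1 = 306816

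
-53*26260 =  - 1391780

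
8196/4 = 2049 =2049.00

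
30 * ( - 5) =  - 150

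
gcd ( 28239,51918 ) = 3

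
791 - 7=784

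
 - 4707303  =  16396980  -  21104283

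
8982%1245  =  267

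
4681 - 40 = 4641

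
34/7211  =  34/7211=0.00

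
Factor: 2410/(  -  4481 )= - 2^1*5^1*241^1* 4481^( - 1)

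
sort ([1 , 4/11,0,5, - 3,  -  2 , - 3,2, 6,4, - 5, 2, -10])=[  -  10, - 5, - 3, - 3,- 2,0,4/11,1,2, 2,4,5,6]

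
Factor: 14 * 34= 476 = 2^2 * 7^1 * 17^1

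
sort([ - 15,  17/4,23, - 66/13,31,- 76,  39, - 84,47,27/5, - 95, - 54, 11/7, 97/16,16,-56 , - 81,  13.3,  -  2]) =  [ - 95, - 84, - 81, - 76, - 56, - 54, - 15, - 66/13,-2,11/7, 17/4,27/5,97/16,13.3, 16,23, 31,39, 47] 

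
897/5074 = 897/5074 = 0.18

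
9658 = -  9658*(  -  1)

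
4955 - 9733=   -  4778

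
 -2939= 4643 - 7582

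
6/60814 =3/30407 =0.00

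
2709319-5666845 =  - 2957526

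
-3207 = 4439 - 7646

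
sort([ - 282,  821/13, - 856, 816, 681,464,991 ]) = [ - 856, - 282,821/13 , 464 , 681,816,  991] 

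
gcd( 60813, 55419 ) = 87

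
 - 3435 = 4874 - 8309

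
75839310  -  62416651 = 13422659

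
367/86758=367/86758 = 0.00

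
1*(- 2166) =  -2166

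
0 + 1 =1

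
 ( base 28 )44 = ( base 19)62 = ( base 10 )116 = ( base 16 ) 74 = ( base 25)4g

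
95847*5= 479235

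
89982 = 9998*9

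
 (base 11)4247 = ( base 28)74h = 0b1010111110001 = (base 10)5617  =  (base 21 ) cfa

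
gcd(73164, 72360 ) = 804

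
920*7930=7295600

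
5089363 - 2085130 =3004233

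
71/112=71/112= 0.63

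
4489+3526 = 8015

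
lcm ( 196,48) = 2352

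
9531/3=3177 = 3177.00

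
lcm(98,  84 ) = 588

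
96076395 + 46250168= 142326563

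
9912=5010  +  4902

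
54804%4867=1267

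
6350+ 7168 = 13518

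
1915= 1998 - 83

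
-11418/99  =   - 346/3 =-  115.33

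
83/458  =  83/458 = 0.18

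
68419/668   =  102 + 283/668 = 102.42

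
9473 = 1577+7896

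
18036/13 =1387 + 5/13  =  1387.38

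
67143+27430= 94573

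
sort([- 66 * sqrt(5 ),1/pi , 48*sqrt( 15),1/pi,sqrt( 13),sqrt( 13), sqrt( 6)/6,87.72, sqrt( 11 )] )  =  [ - 66 * sqrt(5)  ,  1/pi, 1/pi,sqrt( 6)/6,sqrt( 11 ),sqrt(13), sqrt(13),  87.72, 48 * sqrt( 15)]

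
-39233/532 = - 39233/532 = -73.75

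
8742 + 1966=10708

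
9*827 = 7443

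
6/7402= 3/3701 = 0.00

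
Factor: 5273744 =2^4* 7^1*  47087^1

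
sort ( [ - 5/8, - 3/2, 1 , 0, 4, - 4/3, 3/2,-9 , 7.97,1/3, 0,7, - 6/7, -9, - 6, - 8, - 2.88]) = [ - 9, - 9,-8, - 6, - 2.88, - 3/2, - 4/3, - 6/7  ,  -  5/8,0, 0, 1/3,  1,3/2, 4,7, 7.97 ] 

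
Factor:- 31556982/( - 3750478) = 3^1*509^1*10333^1*1875239^(- 1 ) = 15778491/1875239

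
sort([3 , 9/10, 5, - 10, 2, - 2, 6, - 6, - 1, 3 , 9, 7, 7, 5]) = [ - 10, - 6, - 2,  -  1,9/10, 2, 3 , 3,5, 5, 6, 7, 7,9] 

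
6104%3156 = 2948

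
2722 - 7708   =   - 4986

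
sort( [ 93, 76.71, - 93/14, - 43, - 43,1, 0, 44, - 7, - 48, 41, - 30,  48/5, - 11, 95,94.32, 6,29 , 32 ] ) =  [ - 48,  -  43, - 43,-30, - 11, - 7, - 93/14,  0,  1, 6,48/5,29,  32,41,  44,  76.71 , 93,94.32, 95 ]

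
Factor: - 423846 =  - 2^1*3^3 * 47^1*167^1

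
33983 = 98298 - 64315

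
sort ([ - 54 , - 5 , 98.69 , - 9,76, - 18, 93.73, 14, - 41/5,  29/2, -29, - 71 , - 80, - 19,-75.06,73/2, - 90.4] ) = [-90.4, - 80, - 75.06,  -  71, - 54, - 29 , - 19, - 18, - 9, - 41/5, - 5,14,  29/2,73/2,76 , 93.73, 98.69] 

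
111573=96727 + 14846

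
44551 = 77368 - 32817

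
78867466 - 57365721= 21501745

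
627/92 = 6+75/92= 6.82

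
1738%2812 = 1738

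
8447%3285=1877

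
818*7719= 6314142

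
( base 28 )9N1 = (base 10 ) 7701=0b1111000010101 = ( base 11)5871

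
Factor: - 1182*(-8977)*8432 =2^5*3^1 * 17^1*31^1*47^1*191^1*197^1 = 89470383648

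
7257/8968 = 123/152=0.81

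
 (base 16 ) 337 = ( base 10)823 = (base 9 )1114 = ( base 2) 1100110111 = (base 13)4B4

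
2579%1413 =1166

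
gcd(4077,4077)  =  4077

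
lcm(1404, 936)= 2808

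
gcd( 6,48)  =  6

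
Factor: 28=2^2*7^1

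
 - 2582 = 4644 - 7226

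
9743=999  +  8744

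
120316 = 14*8594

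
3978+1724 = 5702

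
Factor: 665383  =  317^1*2099^1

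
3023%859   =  446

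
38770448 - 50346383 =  - 11575935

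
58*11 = 638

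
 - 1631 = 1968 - 3599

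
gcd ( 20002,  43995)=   1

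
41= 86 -45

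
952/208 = 4 + 15/26 = 4.58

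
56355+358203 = 414558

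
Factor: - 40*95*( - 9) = 2^3 *3^2 * 5^2*19^1 = 34200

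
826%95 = 66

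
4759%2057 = 645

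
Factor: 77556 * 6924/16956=2^2*3^( - 1)*23^1*157^( - 1)*281^1*577^1 = 14916604/471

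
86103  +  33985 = 120088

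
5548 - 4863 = 685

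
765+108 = 873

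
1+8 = 9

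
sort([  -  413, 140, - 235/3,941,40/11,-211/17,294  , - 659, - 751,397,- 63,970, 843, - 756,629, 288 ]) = [ -756, - 751, - 659, - 413, - 235/3, - 63,-211/17,40/11,140, 288 , 294,397, 629,843,941,970]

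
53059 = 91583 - 38524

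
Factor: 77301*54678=4226664078 =2^1*3^4 *7^1*13^1 * 409^1*701^1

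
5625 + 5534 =11159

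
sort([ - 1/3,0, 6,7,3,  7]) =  [-1/3, 0, 3  ,  6, 7,7] 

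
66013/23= 2870+3/23  =  2870.13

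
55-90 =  - 35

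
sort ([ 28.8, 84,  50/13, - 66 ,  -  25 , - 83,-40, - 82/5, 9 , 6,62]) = [ - 83, - 66, - 40 , - 25 , - 82/5 , 50/13,6, 9 , 28.8,62,  84] 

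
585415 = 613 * 955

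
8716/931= 9 +337/931 = 9.36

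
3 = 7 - 4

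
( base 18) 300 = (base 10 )972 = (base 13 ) 59a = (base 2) 1111001100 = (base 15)44C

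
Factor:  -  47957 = - 7^1*13^1 * 17^1*31^1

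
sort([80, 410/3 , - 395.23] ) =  [ - 395.23,80, 410/3 ] 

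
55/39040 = 11/7808 = 0.00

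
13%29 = 13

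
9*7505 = 67545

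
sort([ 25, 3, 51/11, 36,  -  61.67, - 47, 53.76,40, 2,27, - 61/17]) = [ - 61.67, - 47, - 61/17,  2, 3,51/11, 25,27, 36, 40, 53.76 ]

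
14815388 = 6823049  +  7992339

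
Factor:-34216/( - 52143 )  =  2^3*3^( - 1)* 47^1*191^(- 1 )  =  376/573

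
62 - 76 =-14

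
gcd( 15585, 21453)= 3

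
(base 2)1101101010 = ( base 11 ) 725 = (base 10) 874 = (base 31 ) S6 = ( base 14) 466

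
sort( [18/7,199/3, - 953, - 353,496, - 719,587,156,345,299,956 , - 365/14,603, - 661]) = [ - 953, - 719, - 661 , - 353, - 365/14, 18/7,199/3, 156, 299,345,496,587,603,956 ] 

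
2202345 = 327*6735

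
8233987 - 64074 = 8169913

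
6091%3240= 2851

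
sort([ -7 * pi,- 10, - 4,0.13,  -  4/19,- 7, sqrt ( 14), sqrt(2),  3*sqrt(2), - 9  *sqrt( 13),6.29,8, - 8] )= [-9*sqrt( 13), - 7 *pi,-10, - 8, - 7 , - 4,- 4/19,0.13, sqrt( 2 ),sqrt( 14) , 3*sqrt(2),6.29,8]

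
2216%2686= 2216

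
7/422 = 7/422= 0.02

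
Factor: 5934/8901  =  2^1*3^( - 1) = 2/3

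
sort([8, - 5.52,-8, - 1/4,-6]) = [  -  8,- 6, - 5.52,  -  1/4, 8 ] 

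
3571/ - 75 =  - 48 + 29/75 = - 47.61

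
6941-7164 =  - 223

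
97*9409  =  912673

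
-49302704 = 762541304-811844008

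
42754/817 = 42754/817 = 52.33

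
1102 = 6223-5121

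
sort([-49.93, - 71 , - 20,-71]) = [-71 , - 71,-49.93, - 20] 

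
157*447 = 70179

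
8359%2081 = 35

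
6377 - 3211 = 3166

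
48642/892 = 24321/446=54.53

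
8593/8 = 8593/8 = 1074.12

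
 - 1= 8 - 9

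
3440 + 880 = 4320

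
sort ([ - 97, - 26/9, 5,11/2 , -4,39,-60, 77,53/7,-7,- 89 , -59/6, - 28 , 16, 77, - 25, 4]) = [ - 97,-89,- 60,-28, - 25, - 59/6,- 7, - 4,- 26/9, 4, 5 , 11/2,53/7, 16, 39,77, 77]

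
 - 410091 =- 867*473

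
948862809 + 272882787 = 1221745596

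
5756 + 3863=9619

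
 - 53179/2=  - 26590 + 1/2 = - 26589.50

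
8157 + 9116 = 17273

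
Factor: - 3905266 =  - 2^1 * 101^1 *19333^1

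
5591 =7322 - 1731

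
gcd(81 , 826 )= 1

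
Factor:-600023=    - 149^1*4027^1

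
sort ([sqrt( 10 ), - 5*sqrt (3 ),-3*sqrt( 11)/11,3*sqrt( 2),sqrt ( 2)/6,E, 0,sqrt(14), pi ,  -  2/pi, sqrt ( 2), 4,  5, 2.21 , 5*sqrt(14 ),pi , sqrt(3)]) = [-5*sqrt(3 ), - 3*sqrt( 11 ) /11, - 2/pi,0, sqrt(2)/6,sqrt ( 2), sqrt(3), 2.21,E, pi,pi, sqrt(10),  sqrt( 14), 4,3*sqrt( 2 ) , 5,5*sqrt(14)]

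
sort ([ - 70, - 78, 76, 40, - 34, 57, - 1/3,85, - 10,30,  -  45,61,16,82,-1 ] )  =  [ - 78, - 70, - 45, - 34 , - 10 , - 1, - 1/3,16, 30,40,57,61,76,82 , 85 ]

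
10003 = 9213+790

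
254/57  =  254/57=4.46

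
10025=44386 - 34361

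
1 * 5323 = 5323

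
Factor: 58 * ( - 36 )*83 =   -  2^3 * 3^2*29^1*83^1 =- 173304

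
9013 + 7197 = 16210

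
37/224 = 37/224  =  0.17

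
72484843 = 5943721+66541122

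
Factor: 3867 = 3^1*1289^1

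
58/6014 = 29/3007 = 0.01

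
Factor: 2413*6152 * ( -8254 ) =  - 122528781104 = - 2^4 *19^1 * 127^1 * 769^1*4127^1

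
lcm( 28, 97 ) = 2716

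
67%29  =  9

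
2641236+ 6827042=9468278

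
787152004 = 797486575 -10334571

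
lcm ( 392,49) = 392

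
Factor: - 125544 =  - 2^3*3^1*5231^1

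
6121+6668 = 12789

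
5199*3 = 15597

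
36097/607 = 36097/607 = 59.47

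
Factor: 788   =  2^2*197^1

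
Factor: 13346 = 2^1*6673^1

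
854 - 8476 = -7622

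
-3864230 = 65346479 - 69210709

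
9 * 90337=813033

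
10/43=10/43 = 0.23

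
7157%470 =107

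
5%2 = 1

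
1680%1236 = 444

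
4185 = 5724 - 1539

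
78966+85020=163986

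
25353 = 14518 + 10835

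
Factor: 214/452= 2^ (-1) *107^1*113^( - 1 ) = 107/226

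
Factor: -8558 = - 2^1*11^1*389^1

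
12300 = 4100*3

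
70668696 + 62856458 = 133525154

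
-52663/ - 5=52663/5  =  10532.60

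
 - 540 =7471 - 8011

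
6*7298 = 43788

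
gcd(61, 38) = 1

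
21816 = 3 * 7272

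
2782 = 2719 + 63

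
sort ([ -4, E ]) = [ - 4 , E ]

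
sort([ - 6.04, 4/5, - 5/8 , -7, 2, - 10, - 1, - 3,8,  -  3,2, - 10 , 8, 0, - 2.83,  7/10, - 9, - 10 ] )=[-10, - 10,  -  10, - 9, - 7,-6.04, - 3, - 3, - 2.83, - 1, - 5/8 , 0,7/10,  4/5, 2, 2,  8 , 8 ]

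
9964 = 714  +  9250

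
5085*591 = 3005235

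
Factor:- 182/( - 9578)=7^1 * 13^1*4789^( - 1)= 91/4789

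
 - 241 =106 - 347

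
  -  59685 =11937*( - 5) 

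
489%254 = 235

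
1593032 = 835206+757826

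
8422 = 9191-769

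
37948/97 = 37948/97=391.22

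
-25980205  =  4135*(-6283 ) 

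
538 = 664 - 126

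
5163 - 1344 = 3819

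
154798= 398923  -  244125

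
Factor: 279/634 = 2^( - 1)* 3^2*31^1*317^(-1)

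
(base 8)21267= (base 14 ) 334b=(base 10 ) 8887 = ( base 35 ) 78w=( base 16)22b7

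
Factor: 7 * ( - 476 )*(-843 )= 2808876 = 2^2 * 3^1*7^2*17^1*281^1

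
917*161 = 147637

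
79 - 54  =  25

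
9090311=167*54433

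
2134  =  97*22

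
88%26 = 10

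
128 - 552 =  - 424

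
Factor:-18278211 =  - 3^1 * 7^1*870391^1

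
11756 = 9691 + 2065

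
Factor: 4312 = 2^3*7^2 * 11^1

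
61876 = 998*62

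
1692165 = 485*3489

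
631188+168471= 799659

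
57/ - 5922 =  - 1 + 1955/1974 = -0.01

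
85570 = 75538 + 10032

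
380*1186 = 450680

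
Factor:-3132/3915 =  - 4/5 = - 2^2 * 5^( - 1)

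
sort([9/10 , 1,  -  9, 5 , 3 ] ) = [-9 , 9/10, 1, 3 , 5 ] 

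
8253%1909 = 617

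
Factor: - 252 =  - 2^2*3^2*7^1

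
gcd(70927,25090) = 1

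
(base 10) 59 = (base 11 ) 54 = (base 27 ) 25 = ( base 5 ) 214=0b111011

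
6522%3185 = 152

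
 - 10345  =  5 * (-2069)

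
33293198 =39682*839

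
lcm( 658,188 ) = 1316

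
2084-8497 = - 6413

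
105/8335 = 21/1667 = 0.01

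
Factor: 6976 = 2^6*109^1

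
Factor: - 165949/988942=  - 2^( -1 )*7^1*151^1*157^1*494471^(-1)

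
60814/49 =1241+5/49   =  1241.10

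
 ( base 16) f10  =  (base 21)8fd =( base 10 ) 3856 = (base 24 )6GG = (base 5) 110411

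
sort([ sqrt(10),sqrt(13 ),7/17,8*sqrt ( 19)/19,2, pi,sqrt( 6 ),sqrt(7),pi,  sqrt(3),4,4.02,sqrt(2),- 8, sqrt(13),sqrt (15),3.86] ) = [ - 8,7/17,sqrt( 2), sqrt(3),8*sqrt( 19) /19,2,sqrt( 6 ),sqrt(7) , pi,pi, sqrt(10), sqrt(13), sqrt ( 13),3.86,sqrt (15), 4, 4.02]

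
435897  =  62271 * 7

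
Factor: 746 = 2^1*373^1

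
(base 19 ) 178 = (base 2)111110110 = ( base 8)766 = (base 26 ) J8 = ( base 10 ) 502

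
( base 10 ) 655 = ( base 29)mh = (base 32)kf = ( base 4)22033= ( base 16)28f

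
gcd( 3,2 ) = 1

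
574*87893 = 50450582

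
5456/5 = 5456/5 =1091.20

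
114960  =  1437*80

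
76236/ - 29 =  - 2629 + 5/29 = - 2628.83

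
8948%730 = 188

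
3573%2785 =788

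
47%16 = 15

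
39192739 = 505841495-466648756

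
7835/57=137  +  26/57=137.46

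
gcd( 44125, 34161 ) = 1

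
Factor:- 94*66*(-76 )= 471504 = 2^4*3^1*11^1*19^1*47^1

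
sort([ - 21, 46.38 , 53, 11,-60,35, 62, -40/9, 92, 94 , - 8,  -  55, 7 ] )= [ - 60, - 55, - 21, - 8, - 40/9, 7, 11,35, 46.38, 53,62,  92, 94] 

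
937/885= 1 + 52/885  =  1.06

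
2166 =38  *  57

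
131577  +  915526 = 1047103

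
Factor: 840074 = 2^1*420037^1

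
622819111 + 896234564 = 1519053675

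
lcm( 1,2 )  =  2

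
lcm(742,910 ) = 48230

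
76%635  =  76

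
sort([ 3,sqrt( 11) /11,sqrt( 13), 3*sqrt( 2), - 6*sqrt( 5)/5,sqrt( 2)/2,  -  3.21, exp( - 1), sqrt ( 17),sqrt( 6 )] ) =[ - 3.21, - 6*sqrt( 5)/5,sqrt( 11)/11,exp ( - 1), sqrt (2 ) /2,sqrt( 6), 3, sqrt( 13 ),sqrt(17), 3*sqrt(2)]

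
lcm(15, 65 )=195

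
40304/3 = 40304/3 = 13434.67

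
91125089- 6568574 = 84556515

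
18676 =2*9338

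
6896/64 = 107 + 3/4=107.75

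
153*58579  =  8962587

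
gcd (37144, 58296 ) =8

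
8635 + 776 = 9411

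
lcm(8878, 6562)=150926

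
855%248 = 111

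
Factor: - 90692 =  - 2^2*7^1*41^1*79^1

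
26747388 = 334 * 80082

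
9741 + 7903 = 17644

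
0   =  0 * 79803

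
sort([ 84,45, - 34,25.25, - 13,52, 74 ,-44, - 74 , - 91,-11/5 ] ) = [ - 91, - 74, - 44, - 34,-13,-11/5,25.25,  45,52,74,  84 ]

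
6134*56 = 343504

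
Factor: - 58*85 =-4930 = - 2^1*5^1*17^1 * 29^1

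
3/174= 1/58=0.02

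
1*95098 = 95098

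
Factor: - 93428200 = - 2^3*5^2*467141^1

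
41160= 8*5145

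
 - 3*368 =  - 1104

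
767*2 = 1534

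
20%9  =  2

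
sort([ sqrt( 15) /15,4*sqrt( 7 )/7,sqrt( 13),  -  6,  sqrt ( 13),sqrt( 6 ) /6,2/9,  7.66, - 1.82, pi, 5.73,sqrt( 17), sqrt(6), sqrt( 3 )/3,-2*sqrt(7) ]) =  [ -6,  -  2*sqrt( 7), - 1.82, 2/9, sqrt(15 ) /15,sqrt(6)/6,sqrt( 3 )/3 , 4*sqrt( 7 )/7,sqrt(6) , pi,  sqrt( 13),  sqrt (13), sqrt( 17),  5.73, 7.66 ]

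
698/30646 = 349/15323 = 0.02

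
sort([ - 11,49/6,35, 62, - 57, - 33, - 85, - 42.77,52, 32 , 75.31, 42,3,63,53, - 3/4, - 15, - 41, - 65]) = [ - 85, - 65, - 57  ,  -  42.77, - 41, - 33 , - 15 ,-11, - 3/4,3,49/6,32, 35,42,52, 53,62, 63, 75.31 ] 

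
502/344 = 251/172 = 1.46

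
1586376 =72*22033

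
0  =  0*75373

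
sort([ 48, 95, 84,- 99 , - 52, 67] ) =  [ - 99,  -  52, 48, 67 , 84,95]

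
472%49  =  31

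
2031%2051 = 2031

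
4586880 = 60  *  76448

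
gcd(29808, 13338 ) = 54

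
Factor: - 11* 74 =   -  2^1*11^1 * 37^1 = - 814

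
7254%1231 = 1099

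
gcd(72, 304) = 8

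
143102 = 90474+52628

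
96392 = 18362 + 78030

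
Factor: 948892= 2^2 *7^1 * 33889^1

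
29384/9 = 29384/9=3264.89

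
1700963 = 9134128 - 7433165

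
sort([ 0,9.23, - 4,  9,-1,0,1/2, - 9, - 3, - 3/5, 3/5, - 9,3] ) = [  -  9 , - 9, - 4, - 3, - 1, - 3/5, 0, 0,1/2, 3/5 , 3,9,9.23] 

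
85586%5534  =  2576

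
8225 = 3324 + 4901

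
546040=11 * 49640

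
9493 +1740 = 11233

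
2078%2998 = 2078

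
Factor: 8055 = 3^2*5^1*179^1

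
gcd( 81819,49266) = 9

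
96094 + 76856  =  172950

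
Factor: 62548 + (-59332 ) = 2^4 * 3^1*67^1 = 3216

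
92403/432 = 213  +  43/48 = 213.90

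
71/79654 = 71/79654 =0.00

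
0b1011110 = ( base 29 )37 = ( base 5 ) 334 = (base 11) 86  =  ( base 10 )94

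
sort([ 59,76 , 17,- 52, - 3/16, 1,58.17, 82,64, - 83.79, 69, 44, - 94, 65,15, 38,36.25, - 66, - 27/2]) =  [ - 94, - 83.79,-66,  -  52, - 27/2,-3/16,1,15,  17,36.25, 38,44,58.17, 59,64,65,69,76 , 82]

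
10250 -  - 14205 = 24455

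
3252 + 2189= 5441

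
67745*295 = 19984775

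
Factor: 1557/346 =9/2 =2^( - 1 )*3^2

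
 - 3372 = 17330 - 20702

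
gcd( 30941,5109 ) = 1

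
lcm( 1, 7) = 7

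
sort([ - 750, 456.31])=[ - 750,456.31]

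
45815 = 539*85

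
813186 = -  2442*( - 333 ) 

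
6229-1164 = 5065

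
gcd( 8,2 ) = 2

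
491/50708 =491/50708 =0.01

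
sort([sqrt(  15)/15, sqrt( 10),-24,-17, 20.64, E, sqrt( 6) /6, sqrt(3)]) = [-24,-17, sqrt ( 15)/15,  sqrt( 6)/6, sqrt( 3), E,sqrt(10 ), 20.64]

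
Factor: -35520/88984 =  - 4440/11123 = -2^3*3^1*5^1*7^( - 2 )*37^1*227^(-1) 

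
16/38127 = 16/38127 = 0.00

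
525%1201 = 525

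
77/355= 77/355 = 0.22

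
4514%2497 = 2017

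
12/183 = 4/61 = 0.07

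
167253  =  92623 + 74630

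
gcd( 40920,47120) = 1240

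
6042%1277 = 934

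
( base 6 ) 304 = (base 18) 64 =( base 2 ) 1110000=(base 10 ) 112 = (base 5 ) 422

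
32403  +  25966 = 58369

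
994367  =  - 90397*( - 11)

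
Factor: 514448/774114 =2^3*3^( - 1)*79^1 * 317^( - 1) =632/951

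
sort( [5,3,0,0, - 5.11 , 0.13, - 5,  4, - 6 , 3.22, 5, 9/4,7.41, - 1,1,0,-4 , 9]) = [ -6  ,-5.11,-5, - 4, - 1,0,0,0,0.13,1,9/4, 3,3.22,4,5,5, 7.41,9]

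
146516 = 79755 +66761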